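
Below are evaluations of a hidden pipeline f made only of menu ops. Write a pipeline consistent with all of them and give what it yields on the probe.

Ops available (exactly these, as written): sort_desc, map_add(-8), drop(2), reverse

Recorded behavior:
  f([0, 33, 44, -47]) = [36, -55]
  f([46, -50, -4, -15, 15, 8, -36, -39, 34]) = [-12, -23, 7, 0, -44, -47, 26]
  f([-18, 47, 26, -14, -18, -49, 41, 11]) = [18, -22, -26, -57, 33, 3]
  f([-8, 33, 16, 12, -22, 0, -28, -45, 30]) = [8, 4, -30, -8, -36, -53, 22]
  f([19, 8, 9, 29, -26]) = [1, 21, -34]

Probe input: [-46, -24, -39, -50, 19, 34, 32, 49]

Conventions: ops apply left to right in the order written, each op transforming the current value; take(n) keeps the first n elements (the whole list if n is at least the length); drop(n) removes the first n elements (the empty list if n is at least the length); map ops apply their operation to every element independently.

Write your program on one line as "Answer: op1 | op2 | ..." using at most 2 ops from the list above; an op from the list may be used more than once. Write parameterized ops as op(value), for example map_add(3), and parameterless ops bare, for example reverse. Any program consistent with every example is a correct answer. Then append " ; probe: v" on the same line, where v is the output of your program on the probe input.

map_add(-8) | drop(2) ; probe: [-47, -58, 11, 26, 24, 41]

Check, running the answer program on each example:
  [0, 33, 44, -47] -> [-8, 25, 36, -55] -> [36, -55]
  [46, -50, -4, -15, 15, 8, -36, -39, 34] -> [38, -58, -12, -23, 7, 0, -44, -47, 26] -> [-12, -23, 7, 0, -44, -47, 26]
  [-18, 47, 26, -14, -18, -49, 41, 11] -> [-26, 39, 18, -22, -26, -57, 33, 3] -> [18, -22, -26, -57, 33, 3]
  [-8, 33, 16, 12, -22, 0, -28, -45, 30] -> [-16, 25, 8, 4, -30, -8, -36, -53, 22] -> [8, 4, -30, -8, -36, -53, 22]
  [19, 8, 9, 29, -26] -> [11, 0, 1, 21, -34] -> [1, 21, -34]
  probe: [-46, -24, -39, -50, 19, 34, 32, 49] -> [-54, -32, -47, -58, 11, 26, 24, 41] -> [-47, -58, 11, 26, 24, 41]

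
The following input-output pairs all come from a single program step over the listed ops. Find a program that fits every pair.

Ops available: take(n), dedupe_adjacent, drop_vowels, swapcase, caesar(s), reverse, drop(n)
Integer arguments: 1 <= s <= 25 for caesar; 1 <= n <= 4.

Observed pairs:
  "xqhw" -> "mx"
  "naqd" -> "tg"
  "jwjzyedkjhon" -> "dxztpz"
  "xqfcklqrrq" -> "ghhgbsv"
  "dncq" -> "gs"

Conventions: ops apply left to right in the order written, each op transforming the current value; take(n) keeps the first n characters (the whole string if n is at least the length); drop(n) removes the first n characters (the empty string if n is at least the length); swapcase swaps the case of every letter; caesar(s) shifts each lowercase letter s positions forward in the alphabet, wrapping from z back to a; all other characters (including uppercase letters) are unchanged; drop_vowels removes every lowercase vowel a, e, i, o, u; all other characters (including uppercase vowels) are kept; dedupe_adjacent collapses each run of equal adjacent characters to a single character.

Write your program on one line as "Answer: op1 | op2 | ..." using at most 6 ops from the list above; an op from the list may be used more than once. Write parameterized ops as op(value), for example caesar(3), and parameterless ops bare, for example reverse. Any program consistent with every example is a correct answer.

drop(2) | drop_vowels | caesar(16) | reverse | drop_vowels

Check, running the answer program on each example:
  "xqhw" -> "hw" -> "hw" -> "xm" -> "mx" -> "mx"
  "naqd" -> "qd" -> "qd" -> "gt" -> "tg" -> "tg"
  "jwjzyedkjhon" -> "jzyedkjhon" -> "jzydkjhn" -> "zpotazxd" -> "dxzatopz" -> "dxztpz"
  "xqfcklqrrq" -> "fcklqrrq" -> "fcklqrrq" -> "vsabghhg" -> "ghhgbasv" -> "ghhgbsv"
  "dncq" -> "cq" -> "cq" -> "sg" -> "gs" -> "gs"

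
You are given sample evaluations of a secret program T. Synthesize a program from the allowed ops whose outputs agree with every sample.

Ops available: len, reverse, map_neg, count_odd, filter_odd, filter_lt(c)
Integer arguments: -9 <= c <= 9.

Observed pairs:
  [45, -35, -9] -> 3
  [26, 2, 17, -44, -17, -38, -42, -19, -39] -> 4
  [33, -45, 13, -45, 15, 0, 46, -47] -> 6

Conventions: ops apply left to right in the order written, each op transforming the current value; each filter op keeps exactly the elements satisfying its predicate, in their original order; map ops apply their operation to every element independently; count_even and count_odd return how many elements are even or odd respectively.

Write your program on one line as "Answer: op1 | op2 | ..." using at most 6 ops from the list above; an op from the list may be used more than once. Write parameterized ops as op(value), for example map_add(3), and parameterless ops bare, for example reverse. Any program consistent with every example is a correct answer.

reverse | filter_odd | reverse | map_neg | len

Check, running the answer program on each example:
  [45, -35, -9] -> [-9, -35, 45] -> [-9, -35, 45] -> [45, -35, -9] -> [-45, 35, 9] -> 3
  [26, 2, 17, -44, -17, -38, -42, -19, -39] -> [-39, -19, -42, -38, -17, -44, 17, 2, 26] -> [-39, -19, -17, 17] -> [17, -17, -19, -39] -> [-17, 17, 19, 39] -> 4
  [33, -45, 13, -45, 15, 0, 46, -47] -> [-47, 46, 0, 15, -45, 13, -45, 33] -> [-47, 15, -45, 13, -45, 33] -> [33, -45, 13, -45, 15, -47] -> [-33, 45, -13, 45, -15, 47] -> 6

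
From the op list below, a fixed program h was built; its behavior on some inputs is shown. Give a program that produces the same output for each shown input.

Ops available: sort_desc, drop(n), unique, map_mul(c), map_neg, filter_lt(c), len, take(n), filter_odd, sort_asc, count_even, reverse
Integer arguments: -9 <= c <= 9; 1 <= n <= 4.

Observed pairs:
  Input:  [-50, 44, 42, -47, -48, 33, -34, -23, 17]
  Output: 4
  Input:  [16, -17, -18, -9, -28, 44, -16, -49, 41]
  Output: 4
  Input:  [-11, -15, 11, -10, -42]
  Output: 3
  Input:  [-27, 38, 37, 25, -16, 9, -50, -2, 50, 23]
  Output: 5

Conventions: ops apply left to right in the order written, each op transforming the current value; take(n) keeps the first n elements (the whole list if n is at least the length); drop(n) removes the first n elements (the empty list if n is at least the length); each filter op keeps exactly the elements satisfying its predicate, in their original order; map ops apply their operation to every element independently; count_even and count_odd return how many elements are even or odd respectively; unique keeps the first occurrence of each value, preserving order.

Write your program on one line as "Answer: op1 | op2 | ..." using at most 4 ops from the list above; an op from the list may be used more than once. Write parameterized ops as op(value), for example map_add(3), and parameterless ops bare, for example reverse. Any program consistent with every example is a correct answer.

map_neg | reverse | filter_odd | len

Check, running the answer program on each example:
  [-50, 44, 42, -47, -48, 33, -34, -23, 17] -> [50, -44, -42, 47, 48, -33, 34, 23, -17] -> [-17, 23, 34, -33, 48, 47, -42, -44, 50] -> [-17, 23, -33, 47] -> 4
  [16, -17, -18, -9, -28, 44, -16, -49, 41] -> [-16, 17, 18, 9, 28, -44, 16, 49, -41] -> [-41, 49, 16, -44, 28, 9, 18, 17, -16] -> [-41, 49, 9, 17] -> 4
  [-11, -15, 11, -10, -42] -> [11, 15, -11, 10, 42] -> [42, 10, -11, 15, 11] -> [-11, 15, 11] -> 3
  [-27, 38, 37, 25, -16, 9, -50, -2, 50, 23] -> [27, -38, -37, -25, 16, -9, 50, 2, -50, -23] -> [-23, -50, 2, 50, -9, 16, -25, -37, -38, 27] -> [-23, -9, -25, -37, 27] -> 5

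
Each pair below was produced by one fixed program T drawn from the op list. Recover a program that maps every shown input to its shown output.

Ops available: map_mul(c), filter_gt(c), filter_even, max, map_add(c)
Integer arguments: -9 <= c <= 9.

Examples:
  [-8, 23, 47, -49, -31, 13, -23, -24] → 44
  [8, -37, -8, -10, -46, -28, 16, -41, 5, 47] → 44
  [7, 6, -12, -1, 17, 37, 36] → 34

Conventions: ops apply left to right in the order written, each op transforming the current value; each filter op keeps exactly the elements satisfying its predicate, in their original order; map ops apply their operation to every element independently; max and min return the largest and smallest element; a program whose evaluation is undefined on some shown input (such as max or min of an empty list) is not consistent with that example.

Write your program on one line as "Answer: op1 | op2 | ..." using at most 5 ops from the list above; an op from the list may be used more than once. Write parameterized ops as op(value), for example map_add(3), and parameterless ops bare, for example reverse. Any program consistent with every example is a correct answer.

filter_gt(-4) | map_add(-4) | filter_gt(7) | map_add(1) | max

Check, running the answer program on each example:
  [-8, 23, 47, -49, -31, 13, -23, -24] -> [23, 47, 13] -> [19, 43, 9] -> [19, 43, 9] -> [20, 44, 10] -> 44
  [8, -37, -8, -10, -46, -28, 16, -41, 5, 47] -> [8, 16, 5, 47] -> [4, 12, 1, 43] -> [12, 43] -> [13, 44] -> 44
  [7, 6, -12, -1, 17, 37, 36] -> [7, 6, -1, 17, 37, 36] -> [3, 2, -5, 13, 33, 32] -> [13, 33, 32] -> [14, 34, 33] -> 34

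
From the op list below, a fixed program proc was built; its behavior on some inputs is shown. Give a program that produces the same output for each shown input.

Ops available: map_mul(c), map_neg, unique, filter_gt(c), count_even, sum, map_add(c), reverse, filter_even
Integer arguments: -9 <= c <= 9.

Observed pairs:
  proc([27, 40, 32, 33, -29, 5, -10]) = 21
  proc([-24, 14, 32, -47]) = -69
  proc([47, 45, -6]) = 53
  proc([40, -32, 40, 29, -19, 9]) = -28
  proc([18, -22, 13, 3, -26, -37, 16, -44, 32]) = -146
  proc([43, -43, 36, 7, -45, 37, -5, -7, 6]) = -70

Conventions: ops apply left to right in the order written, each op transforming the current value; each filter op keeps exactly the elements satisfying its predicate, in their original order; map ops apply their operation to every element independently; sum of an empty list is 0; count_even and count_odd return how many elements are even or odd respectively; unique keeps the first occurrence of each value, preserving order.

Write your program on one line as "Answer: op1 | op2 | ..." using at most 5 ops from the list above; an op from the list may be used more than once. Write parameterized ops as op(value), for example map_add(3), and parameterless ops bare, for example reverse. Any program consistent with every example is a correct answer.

unique | map_add(-2) | reverse | map_add(-9) | sum

Check, running the answer program on each example:
  [27, 40, 32, 33, -29, 5, -10] -> [27, 40, 32, 33, -29, 5, -10] -> [25, 38, 30, 31, -31, 3, -12] -> [-12, 3, -31, 31, 30, 38, 25] -> [-21, -6, -40, 22, 21, 29, 16] -> 21
  [-24, 14, 32, -47] -> [-24, 14, 32, -47] -> [-26, 12, 30, -49] -> [-49, 30, 12, -26] -> [-58, 21, 3, -35] -> -69
  [47, 45, -6] -> [47, 45, -6] -> [45, 43, -8] -> [-8, 43, 45] -> [-17, 34, 36] -> 53
  [40, -32, 40, 29, -19, 9] -> [40, -32, 29, -19, 9] -> [38, -34, 27, -21, 7] -> [7, -21, 27, -34, 38] -> [-2, -30, 18, -43, 29] -> -28
  [18, -22, 13, 3, -26, -37, 16, -44, 32] -> [18, -22, 13, 3, -26, -37, 16, -44, 32] -> [16, -24, 11, 1, -28, -39, 14, -46, 30] -> [30, -46, 14, -39, -28, 1, 11, -24, 16] -> [21, -55, 5, -48, -37, -8, 2, -33, 7] -> -146
  [43, -43, 36, 7, -45, 37, -5, -7, 6] -> [43, -43, 36, 7, -45, 37, -5, -7, 6] -> [41, -45, 34, 5, -47, 35, -7, -9, 4] -> [4, -9, -7, 35, -47, 5, 34, -45, 41] -> [-5, -18, -16, 26, -56, -4, 25, -54, 32] -> -70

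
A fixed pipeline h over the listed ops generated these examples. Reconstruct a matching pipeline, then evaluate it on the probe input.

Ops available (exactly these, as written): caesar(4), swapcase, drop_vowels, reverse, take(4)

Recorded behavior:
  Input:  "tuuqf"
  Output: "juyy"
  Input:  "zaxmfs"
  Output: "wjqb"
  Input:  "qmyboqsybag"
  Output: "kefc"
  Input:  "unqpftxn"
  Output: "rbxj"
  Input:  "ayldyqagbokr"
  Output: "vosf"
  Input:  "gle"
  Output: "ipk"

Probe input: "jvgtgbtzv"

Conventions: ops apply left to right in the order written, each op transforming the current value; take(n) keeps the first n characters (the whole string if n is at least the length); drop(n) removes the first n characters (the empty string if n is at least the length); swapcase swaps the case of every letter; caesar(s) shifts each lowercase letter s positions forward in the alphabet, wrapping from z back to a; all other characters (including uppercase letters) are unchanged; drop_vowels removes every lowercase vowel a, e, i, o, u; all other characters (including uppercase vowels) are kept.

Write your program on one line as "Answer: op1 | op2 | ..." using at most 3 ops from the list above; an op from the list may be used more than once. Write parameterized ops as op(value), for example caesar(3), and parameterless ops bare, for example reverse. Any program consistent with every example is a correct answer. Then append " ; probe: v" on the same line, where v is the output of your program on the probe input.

caesar(4) | reverse | take(4) ; probe: "zdxf"

Check, running the answer program on each example:
  "tuuqf" -> "xyyuj" -> "juyyx" -> "juyy"
  "zaxmfs" -> "debqjw" -> "wjqbed" -> "wjqb"
  "qmyboqsybag" -> "uqcfsuwcfek" -> "kefcwusfcqu" -> "kefc"
  "unqpftxn" -> "yrutjxbr" -> "rbxjtury" -> "rbxj"
  "ayldyqagbokr" -> "ecphcuekfsov" -> "vosfkeuchpce" -> "vosf"
  "gle" -> "kpi" -> "ipk" -> "ipk"
  probe: "jvgtgbtzv" -> "nzkxkfxdz" -> "zdxfkxkzn" -> "zdxf"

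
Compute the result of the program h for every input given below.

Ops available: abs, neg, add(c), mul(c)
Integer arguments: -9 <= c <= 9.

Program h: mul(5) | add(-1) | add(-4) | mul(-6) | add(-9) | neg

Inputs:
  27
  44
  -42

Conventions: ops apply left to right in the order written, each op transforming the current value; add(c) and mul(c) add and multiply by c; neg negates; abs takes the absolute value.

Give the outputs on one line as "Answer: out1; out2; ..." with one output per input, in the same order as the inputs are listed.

Execution, op by op:
  27 -> 135 -> 134 -> 130 -> -780 -> -789 -> 789
  44 -> 220 -> 219 -> 215 -> -1290 -> -1299 -> 1299
  -42 -> -210 -> -211 -> -215 -> 1290 -> 1281 -> -1281

789; 1299; -1281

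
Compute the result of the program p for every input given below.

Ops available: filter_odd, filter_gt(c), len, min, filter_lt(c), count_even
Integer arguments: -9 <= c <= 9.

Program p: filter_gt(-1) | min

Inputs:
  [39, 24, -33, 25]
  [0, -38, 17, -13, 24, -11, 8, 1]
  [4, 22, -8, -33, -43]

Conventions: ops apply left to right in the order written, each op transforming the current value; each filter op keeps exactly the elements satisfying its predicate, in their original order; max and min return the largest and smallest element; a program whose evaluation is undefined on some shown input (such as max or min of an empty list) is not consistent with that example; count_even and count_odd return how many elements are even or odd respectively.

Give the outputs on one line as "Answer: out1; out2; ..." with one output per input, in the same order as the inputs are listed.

24; 0; 4

Execution, op by op:
  [39, 24, -33, 25] -> [39, 24, 25] -> 24
  [0, -38, 17, -13, 24, -11, 8, 1] -> [0, 17, 24, 8, 1] -> 0
  [4, 22, -8, -33, -43] -> [4, 22] -> 4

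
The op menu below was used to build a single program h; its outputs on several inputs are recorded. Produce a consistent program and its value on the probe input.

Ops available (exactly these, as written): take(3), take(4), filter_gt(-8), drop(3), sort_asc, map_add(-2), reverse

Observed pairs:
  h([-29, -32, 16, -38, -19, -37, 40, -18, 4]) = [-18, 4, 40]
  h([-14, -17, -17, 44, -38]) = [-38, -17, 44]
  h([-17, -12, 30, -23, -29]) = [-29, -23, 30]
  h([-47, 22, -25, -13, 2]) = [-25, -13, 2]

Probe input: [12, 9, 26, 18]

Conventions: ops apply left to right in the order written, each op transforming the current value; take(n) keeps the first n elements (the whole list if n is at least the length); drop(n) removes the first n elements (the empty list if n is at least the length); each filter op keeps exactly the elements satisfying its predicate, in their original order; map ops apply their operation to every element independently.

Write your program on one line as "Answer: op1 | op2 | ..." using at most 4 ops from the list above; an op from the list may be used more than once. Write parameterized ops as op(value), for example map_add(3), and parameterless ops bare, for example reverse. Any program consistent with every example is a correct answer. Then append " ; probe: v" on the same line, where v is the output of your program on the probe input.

reverse | take(3) | sort_asc ; probe: [9, 18, 26]

Check, running the answer program on each example:
  [-29, -32, 16, -38, -19, -37, 40, -18, 4] -> [4, -18, 40, -37, -19, -38, 16, -32, -29] -> [4, -18, 40] -> [-18, 4, 40]
  [-14, -17, -17, 44, -38] -> [-38, 44, -17, -17, -14] -> [-38, 44, -17] -> [-38, -17, 44]
  [-17, -12, 30, -23, -29] -> [-29, -23, 30, -12, -17] -> [-29, -23, 30] -> [-29, -23, 30]
  [-47, 22, -25, -13, 2] -> [2, -13, -25, 22, -47] -> [2, -13, -25] -> [-25, -13, 2]
  probe: [12, 9, 26, 18] -> [18, 26, 9, 12] -> [18, 26, 9] -> [9, 18, 26]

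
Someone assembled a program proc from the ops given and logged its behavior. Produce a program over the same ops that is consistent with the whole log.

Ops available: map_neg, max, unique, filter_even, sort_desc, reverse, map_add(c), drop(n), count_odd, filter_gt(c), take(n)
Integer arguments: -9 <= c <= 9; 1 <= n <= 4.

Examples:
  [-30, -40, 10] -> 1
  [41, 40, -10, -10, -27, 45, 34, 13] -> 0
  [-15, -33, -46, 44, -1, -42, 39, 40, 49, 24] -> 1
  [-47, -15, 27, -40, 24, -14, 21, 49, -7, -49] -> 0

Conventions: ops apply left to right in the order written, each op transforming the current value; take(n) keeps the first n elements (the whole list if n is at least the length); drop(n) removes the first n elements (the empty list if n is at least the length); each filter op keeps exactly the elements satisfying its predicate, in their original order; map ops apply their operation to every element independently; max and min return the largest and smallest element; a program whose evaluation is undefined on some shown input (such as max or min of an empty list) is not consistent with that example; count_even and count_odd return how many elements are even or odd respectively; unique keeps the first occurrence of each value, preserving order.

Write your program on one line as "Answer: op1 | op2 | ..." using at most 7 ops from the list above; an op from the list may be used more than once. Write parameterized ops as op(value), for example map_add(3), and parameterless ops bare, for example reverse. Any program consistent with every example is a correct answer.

map_neg | reverse | sort_desc | take(1) | map_add(9) | count_odd

Check, running the answer program on each example:
  [-30, -40, 10] -> [30, 40, -10] -> [-10, 40, 30] -> [40, 30, -10] -> [40] -> [49] -> 1
  [41, 40, -10, -10, -27, 45, 34, 13] -> [-41, -40, 10, 10, 27, -45, -34, -13] -> [-13, -34, -45, 27, 10, 10, -40, -41] -> [27, 10, 10, -13, -34, -40, -41, -45] -> [27] -> [36] -> 0
  [-15, -33, -46, 44, -1, -42, 39, 40, 49, 24] -> [15, 33, 46, -44, 1, 42, -39, -40, -49, -24] -> [-24, -49, -40, -39, 42, 1, -44, 46, 33, 15] -> [46, 42, 33, 15, 1, -24, -39, -40, -44, -49] -> [46] -> [55] -> 1
  [-47, -15, 27, -40, 24, -14, 21, 49, -7, -49] -> [47, 15, -27, 40, -24, 14, -21, -49, 7, 49] -> [49, 7, -49, -21, 14, -24, 40, -27, 15, 47] -> [49, 47, 40, 15, 14, 7, -21, -24, -27, -49] -> [49] -> [58] -> 0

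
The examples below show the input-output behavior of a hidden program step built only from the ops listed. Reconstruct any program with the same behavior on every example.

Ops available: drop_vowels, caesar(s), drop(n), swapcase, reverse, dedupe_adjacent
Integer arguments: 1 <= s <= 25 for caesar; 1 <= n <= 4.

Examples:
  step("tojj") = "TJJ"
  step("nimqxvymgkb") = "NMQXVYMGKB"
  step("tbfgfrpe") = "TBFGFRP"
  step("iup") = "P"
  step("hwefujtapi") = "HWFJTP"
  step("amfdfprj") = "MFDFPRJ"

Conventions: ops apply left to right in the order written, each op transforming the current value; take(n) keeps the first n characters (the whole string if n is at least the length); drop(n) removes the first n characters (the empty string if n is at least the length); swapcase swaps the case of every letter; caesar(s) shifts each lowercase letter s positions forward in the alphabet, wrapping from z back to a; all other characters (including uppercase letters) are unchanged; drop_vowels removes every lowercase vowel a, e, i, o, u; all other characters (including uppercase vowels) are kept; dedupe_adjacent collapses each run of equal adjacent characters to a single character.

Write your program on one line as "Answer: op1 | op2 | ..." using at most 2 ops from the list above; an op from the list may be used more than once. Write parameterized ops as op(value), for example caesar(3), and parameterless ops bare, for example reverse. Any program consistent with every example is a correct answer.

drop_vowels | swapcase

Check, running the answer program on each example:
  "tojj" -> "tjj" -> "TJJ"
  "nimqxvymgkb" -> "nmqxvymgkb" -> "NMQXVYMGKB"
  "tbfgfrpe" -> "tbfgfrp" -> "TBFGFRP"
  "iup" -> "p" -> "P"
  "hwefujtapi" -> "hwfjtp" -> "HWFJTP"
  "amfdfprj" -> "mfdfprj" -> "MFDFPRJ"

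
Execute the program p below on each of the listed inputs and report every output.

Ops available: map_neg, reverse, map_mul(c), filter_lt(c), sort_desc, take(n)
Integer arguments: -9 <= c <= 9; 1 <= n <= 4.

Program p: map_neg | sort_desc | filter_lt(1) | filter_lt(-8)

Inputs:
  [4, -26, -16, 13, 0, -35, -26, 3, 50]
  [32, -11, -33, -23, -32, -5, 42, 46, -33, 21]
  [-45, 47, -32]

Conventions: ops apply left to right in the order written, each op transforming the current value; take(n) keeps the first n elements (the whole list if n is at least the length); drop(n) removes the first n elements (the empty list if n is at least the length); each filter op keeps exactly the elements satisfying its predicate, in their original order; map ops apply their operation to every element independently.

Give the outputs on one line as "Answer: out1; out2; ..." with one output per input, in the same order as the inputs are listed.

Execution, op by op:
  [4, -26, -16, 13, 0, -35, -26, 3, 50] -> [-4, 26, 16, -13, 0, 35, 26, -3, -50] -> [35, 26, 26, 16, 0, -3, -4, -13, -50] -> [0, -3, -4, -13, -50] -> [-13, -50]
  [32, -11, -33, -23, -32, -5, 42, 46, -33, 21] -> [-32, 11, 33, 23, 32, 5, -42, -46, 33, -21] -> [33, 33, 32, 23, 11, 5, -21, -32, -42, -46] -> [-21, -32, -42, -46] -> [-21, -32, -42, -46]
  [-45, 47, -32] -> [45, -47, 32] -> [45, 32, -47] -> [-47] -> [-47]

[-13, -50]; [-21, -32, -42, -46]; [-47]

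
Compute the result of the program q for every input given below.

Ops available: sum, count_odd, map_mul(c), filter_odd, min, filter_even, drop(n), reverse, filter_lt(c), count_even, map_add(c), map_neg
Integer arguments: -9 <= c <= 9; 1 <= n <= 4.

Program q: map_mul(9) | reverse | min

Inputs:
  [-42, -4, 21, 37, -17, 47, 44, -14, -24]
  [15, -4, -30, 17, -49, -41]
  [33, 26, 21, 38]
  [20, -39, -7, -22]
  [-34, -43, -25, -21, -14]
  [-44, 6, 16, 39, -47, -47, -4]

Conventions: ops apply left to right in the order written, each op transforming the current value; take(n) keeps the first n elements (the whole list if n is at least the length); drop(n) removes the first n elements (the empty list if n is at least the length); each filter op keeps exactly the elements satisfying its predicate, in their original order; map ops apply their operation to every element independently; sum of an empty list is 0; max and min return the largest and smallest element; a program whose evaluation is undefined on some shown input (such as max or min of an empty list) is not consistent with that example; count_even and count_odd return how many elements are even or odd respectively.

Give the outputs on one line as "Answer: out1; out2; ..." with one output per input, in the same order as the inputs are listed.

-378; -441; 189; -351; -387; -423

Execution, op by op:
  [-42, -4, 21, 37, -17, 47, 44, -14, -24] -> [-378, -36, 189, 333, -153, 423, 396, -126, -216] -> [-216, -126, 396, 423, -153, 333, 189, -36, -378] -> -378
  [15, -4, -30, 17, -49, -41] -> [135, -36, -270, 153, -441, -369] -> [-369, -441, 153, -270, -36, 135] -> -441
  [33, 26, 21, 38] -> [297, 234, 189, 342] -> [342, 189, 234, 297] -> 189
  [20, -39, -7, -22] -> [180, -351, -63, -198] -> [-198, -63, -351, 180] -> -351
  [-34, -43, -25, -21, -14] -> [-306, -387, -225, -189, -126] -> [-126, -189, -225, -387, -306] -> -387
  [-44, 6, 16, 39, -47, -47, -4] -> [-396, 54, 144, 351, -423, -423, -36] -> [-36, -423, -423, 351, 144, 54, -396] -> -423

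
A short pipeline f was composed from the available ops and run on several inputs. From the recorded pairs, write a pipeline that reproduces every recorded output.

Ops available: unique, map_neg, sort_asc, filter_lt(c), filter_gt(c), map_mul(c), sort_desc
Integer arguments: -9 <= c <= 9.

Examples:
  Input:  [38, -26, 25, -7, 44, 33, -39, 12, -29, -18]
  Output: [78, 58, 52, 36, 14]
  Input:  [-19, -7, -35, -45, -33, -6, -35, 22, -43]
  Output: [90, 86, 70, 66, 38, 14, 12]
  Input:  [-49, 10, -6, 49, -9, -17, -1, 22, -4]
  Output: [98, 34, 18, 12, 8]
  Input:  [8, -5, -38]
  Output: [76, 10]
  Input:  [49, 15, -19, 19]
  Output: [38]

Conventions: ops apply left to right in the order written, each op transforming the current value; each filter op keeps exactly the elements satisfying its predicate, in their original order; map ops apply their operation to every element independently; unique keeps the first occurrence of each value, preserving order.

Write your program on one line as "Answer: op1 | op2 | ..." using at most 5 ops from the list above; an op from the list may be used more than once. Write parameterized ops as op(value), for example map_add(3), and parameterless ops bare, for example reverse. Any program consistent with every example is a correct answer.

sort_desc | map_mul(-2) | unique | filter_gt(7) | sort_desc

Check, running the answer program on each example:
  [38, -26, 25, -7, 44, 33, -39, 12, -29, -18] -> [44, 38, 33, 25, 12, -7, -18, -26, -29, -39] -> [-88, -76, -66, -50, -24, 14, 36, 52, 58, 78] -> [-88, -76, -66, -50, -24, 14, 36, 52, 58, 78] -> [14, 36, 52, 58, 78] -> [78, 58, 52, 36, 14]
  [-19, -7, -35, -45, -33, -6, -35, 22, -43] -> [22, -6, -7, -19, -33, -35, -35, -43, -45] -> [-44, 12, 14, 38, 66, 70, 70, 86, 90] -> [-44, 12, 14, 38, 66, 70, 86, 90] -> [12, 14, 38, 66, 70, 86, 90] -> [90, 86, 70, 66, 38, 14, 12]
  [-49, 10, -6, 49, -9, -17, -1, 22, -4] -> [49, 22, 10, -1, -4, -6, -9, -17, -49] -> [-98, -44, -20, 2, 8, 12, 18, 34, 98] -> [-98, -44, -20, 2, 8, 12, 18, 34, 98] -> [8, 12, 18, 34, 98] -> [98, 34, 18, 12, 8]
  [8, -5, -38] -> [8, -5, -38] -> [-16, 10, 76] -> [-16, 10, 76] -> [10, 76] -> [76, 10]
  [49, 15, -19, 19] -> [49, 19, 15, -19] -> [-98, -38, -30, 38] -> [-98, -38, -30, 38] -> [38] -> [38]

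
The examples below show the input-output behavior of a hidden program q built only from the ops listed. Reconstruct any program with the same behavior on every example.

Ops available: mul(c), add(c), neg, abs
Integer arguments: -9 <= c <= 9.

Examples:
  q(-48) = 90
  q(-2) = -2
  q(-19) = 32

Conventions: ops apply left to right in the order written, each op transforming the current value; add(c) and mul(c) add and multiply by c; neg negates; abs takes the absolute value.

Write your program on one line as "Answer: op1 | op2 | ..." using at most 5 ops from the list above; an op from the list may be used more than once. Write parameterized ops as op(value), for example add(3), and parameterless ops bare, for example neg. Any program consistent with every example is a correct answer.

add(-3) | abs | add(-6) | mul(2)

Check, running the answer program on each example:
  -48 -> -51 -> 51 -> 45 -> 90
  -2 -> -5 -> 5 -> -1 -> -2
  -19 -> -22 -> 22 -> 16 -> 32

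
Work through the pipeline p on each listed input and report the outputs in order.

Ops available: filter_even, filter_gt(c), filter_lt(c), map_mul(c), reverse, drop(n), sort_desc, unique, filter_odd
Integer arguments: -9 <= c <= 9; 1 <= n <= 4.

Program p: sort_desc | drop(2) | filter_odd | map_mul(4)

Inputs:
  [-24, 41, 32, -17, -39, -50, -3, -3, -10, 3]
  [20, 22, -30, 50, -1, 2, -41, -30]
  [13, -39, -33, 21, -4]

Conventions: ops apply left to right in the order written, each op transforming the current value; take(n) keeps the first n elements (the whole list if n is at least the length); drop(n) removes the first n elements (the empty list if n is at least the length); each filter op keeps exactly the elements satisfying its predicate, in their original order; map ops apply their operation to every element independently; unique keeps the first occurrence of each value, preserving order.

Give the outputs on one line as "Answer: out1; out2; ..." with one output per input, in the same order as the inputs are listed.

[12, -12, -12, -68, -156]; [-4, -164]; [-132, -156]

Execution, op by op:
  [-24, 41, 32, -17, -39, -50, -3, -3, -10, 3] -> [41, 32, 3, -3, -3, -10, -17, -24, -39, -50] -> [3, -3, -3, -10, -17, -24, -39, -50] -> [3, -3, -3, -17, -39] -> [12, -12, -12, -68, -156]
  [20, 22, -30, 50, -1, 2, -41, -30] -> [50, 22, 20, 2, -1, -30, -30, -41] -> [20, 2, -1, -30, -30, -41] -> [-1, -41] -> [-4, -164]
  [13, -39, -33, 21, -4] -> [21, 13, -4, -33, -39] -> [-4, -33, -39] -> [-33, -39] -> [-132, -156]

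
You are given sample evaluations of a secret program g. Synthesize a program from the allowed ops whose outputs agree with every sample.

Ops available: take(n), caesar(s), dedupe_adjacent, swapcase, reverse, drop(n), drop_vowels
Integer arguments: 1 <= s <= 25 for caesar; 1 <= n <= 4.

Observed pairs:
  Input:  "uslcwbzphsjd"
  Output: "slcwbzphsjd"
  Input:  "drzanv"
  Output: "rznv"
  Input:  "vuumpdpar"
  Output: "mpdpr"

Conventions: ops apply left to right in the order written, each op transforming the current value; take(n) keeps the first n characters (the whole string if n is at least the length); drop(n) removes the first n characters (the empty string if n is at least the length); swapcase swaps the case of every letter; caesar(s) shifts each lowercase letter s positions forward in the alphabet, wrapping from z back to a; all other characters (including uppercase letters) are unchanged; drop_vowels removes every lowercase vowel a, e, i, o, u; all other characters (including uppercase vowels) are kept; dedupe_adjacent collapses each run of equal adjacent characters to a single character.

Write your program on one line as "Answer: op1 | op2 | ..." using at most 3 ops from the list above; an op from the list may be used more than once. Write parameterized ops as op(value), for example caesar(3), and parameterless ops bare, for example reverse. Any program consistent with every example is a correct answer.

drop(1) | dedupe_adjacent | drop_vowels

Check, running the answer program on each example:
  "uslcwbzphsjd" -> "slcwbzphsjd" -> "slcwbzphsjd" -> "slcwbzphsjd"
  "drzanv" -> "rzanv" -> "rzanv" -> "rznv"
  "vuumpdpar" -> "uumpdpar" -> "umpdpar" -> "mpdpr"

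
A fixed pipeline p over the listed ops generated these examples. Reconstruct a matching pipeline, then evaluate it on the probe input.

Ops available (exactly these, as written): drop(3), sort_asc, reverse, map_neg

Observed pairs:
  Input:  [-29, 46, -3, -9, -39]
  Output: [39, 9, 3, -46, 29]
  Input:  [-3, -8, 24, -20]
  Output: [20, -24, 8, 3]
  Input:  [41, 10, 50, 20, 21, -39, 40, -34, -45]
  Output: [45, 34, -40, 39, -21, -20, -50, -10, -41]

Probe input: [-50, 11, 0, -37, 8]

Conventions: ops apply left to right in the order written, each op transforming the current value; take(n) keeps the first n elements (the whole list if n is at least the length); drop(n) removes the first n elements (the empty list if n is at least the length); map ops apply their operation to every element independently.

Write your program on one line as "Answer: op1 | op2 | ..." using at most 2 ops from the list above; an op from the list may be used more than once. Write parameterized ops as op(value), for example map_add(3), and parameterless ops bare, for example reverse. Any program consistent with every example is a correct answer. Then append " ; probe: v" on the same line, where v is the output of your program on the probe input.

reverse | map_neg ; probe: [-8, 37, 0, -11, 50]

Check, running the answer program on each example:
  [-29, 46, -3, -9, -39] -> [-39, -9, -3, 46, -29] -> [39, 9, 3, -46, 29]
  [-3, -8, 24, -20] -> [-20, 24, -8, -3] -> [20, -24, 8, 3]
  [41, 10, 50, 20, 21, -39, 40, -34, -45] -> [-45, -34, 40, -39, 21, 20, 50, 10, 41] -> [45, 34, -40, 39, -21, -20, -50, -10, -41]
  probe: [-50, 11, 0, -37, 8] -> [8, -37, 0, 11, -50] -> [-8, 37, 0, -11, 50]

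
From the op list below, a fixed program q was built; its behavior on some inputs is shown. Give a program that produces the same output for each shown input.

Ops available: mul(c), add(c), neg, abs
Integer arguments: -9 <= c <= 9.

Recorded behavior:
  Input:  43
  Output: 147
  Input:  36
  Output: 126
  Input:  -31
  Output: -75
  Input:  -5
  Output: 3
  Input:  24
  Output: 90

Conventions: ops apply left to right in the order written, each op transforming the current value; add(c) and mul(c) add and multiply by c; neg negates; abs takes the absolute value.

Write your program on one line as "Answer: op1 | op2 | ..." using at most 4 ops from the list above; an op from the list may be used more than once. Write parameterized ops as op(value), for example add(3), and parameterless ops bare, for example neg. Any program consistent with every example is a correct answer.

add(6) | neg | mul(-3)

Check, running the answer program on each example:
  43 -> 49 -> -49 -> 147
  36 -> 42 -> -42 -> 126
  -31 -> -25 -> 25 -> -75
  -5 -> 1 -> -1 -> 3
  24 -> 30 -> -30 -> 90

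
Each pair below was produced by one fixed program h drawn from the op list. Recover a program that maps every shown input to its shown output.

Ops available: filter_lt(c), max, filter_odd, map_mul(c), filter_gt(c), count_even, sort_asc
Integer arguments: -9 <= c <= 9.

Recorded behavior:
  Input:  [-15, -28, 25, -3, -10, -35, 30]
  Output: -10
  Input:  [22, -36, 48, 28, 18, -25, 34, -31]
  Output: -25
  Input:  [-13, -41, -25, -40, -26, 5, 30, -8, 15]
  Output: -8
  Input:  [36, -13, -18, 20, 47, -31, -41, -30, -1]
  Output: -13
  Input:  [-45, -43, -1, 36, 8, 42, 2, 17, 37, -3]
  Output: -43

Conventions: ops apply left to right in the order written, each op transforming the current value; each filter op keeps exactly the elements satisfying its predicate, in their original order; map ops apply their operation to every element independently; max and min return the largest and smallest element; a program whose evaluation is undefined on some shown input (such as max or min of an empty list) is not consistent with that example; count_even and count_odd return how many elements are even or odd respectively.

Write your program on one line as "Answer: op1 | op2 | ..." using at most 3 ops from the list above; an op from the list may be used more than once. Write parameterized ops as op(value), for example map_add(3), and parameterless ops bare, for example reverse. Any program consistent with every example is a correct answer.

filter_lt(-6) | max

Check, running the answer program on each example:
  [-15, -28, 25, -3, -10, -35, 30] -> [-15, -28, -10, -35] -> -10
  [22, -36, 48, 28, 18, -25, 34, -31] -> [-36, -25, -31] -> -25
  [-13, -41, -25, -40, -26, 5, 30, -8, 15] -> [-13, -41, -25, -40, -26, -8] -> -8
  [36, -13, -18, 20, 47, -31, -41, -30, -1] -> [-13, -18, -31, -41, -30] -> -13
  [-45, -43, -1, 36, 8, 42, 2, 17, 37, -3] -> [-45, -43] -> -43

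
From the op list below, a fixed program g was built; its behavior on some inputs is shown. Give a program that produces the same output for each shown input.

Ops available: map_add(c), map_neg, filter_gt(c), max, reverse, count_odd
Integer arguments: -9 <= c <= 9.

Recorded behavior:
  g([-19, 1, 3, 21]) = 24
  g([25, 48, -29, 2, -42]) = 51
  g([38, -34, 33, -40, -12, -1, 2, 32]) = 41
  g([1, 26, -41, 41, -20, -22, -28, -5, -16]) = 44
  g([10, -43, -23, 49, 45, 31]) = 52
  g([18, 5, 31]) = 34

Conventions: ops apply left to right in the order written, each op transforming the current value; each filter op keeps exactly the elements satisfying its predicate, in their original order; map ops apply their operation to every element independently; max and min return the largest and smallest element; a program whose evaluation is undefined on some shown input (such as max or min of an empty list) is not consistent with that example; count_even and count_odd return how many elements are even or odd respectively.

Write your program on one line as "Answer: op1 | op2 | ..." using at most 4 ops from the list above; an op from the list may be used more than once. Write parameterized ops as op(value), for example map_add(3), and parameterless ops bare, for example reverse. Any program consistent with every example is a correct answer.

reverse | map_add(7) | map_add(-4) | max

Check, running the answer program on each example:
  [-19, 1, 3, 21] -> [21, 3, 1, -19] -> [28, 10, 8, -12] -> [24, 6, 4, -16] -> 24
  [25, 48, -29, 2, -42] -> [-42, 2, -29, 48, 25] -> [-35, 9, -22, 55, 32] -> [-39, 5, -26, 51, 28] -> 51
  [38, -34, 33, -40, -12, -1, 2, 32] -> [32, 2, -1, -12, -40, 33, -34, 38] -> [39, 9, 6, -5, -33, 40, -27, 45] -> [35, 5, 2, -9, -37, 36, -31, 41] -> 41
  [1, 26, -41, 41, -20, -22, -28, -5, -16] -> [-16, -5, -28, -22, -20, 41, -41, 26, 1] -> [-9, 2, -21, -15, -13, 48, -34, 33, 8] -> [-13, -2, -25, -19, -17, 44, -38, 29, 4] -> 44
  [10, -43, -23, 49, 45, 31] -> [31, 45, 49, -23, -43, 10] -> [38, 52, 56, -16, -36, 17] -> [34, 48, 52, -20, -40, 13] -> 52
  [18, 5, 31] -> [31, 5, 18] -> [38, 12, 25] -> [34, 8, 21] -> 34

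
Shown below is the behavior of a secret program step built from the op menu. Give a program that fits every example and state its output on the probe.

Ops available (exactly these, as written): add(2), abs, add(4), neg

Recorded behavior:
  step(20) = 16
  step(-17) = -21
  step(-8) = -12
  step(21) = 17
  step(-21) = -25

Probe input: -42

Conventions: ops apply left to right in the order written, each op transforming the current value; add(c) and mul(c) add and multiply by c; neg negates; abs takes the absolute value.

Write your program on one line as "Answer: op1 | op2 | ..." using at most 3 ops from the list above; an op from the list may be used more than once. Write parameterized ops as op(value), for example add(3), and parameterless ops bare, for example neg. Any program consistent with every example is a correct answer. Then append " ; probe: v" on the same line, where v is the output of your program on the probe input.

neg | add(4) | neg ; probe: -46

Check, running the answer program on each example:
  20 -> -20 -> -16 -> 16
  -17 -> 17 -> 21 -> -21
  -8 -> 8 -> 12 -> -12
  21 -> -21 -> -17 -> 17
  -21 -> 21 -> 25 -> -25
  probe: -42 -> 42 -> 46 -> -46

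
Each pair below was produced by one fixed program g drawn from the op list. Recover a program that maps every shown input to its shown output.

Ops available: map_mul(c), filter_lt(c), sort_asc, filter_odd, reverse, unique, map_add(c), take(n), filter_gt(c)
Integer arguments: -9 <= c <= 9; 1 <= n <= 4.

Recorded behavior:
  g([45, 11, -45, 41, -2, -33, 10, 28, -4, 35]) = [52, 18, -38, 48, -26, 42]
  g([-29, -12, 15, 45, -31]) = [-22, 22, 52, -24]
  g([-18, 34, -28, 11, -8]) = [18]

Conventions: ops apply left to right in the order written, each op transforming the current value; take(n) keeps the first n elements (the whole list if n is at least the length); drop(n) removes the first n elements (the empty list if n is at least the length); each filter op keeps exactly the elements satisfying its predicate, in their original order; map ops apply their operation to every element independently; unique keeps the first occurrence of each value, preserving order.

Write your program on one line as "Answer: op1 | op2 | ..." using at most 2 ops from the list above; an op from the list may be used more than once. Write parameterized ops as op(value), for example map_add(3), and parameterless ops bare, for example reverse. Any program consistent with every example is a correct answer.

filter_odd | map_add(7)

Check, running the answer program on each example:
  [45, 11, -45, 41, -2, -33, 10, 28, -4, 35] -> [45, 11, -45, 41, -33, 35] -> [52, 18, -38, 48, -26, 42]
  [-29, -12, 15, 45, -31] -> [-29, 15, 45, -31] -> [-22, 22, 52, -24]
  [-18, 34, -28, 11, -8] -> [11] -> [18]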